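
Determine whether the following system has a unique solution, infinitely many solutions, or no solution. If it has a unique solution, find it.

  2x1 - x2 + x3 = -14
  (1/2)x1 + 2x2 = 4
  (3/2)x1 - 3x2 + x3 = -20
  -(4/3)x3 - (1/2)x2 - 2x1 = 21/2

Row-reduce:
R1 ← R1 / (2).
R2 ← R2 − 1/2·R1.
R3 ← R3 − 3/2·R1.
R4 ← R4 + 2·R1.
R2 ← R2 / (9/4).
R1 ← R1 + 1/2·R2.
R3 ← R3 + 9/4·R2.
R4 ← R4 + 3/2·R2.
Swap R3 and R4.
R3 ← R3 / (-1/2).
R1 ← R1 − 4/9·R3.
R2 ← R2 + 1/9·R3.
Row 4 reduces to 0 = -2, a contradiction. The system is inconsistent.

no solution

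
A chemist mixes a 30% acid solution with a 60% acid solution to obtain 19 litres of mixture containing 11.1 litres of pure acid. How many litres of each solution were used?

Let a = litres of solution A, b = litres of solution B.
  a + b = 19
  (3/10)a + (3/5)b = 111/10
Row-reduce the augmented matrix:
R2 ← R2 − 3/10·R1.
R2 ← R2 / (3/10).
R1 ← R1 − 1·R2.
Reading off the reduced rows gives a = 1, b = 18.

litres of solution A: 1, litres of solution B: 18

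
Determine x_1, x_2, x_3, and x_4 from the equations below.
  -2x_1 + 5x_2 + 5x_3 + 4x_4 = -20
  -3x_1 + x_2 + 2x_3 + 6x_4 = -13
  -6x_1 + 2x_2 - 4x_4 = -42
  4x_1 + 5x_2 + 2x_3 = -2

x_1 = 5, x_2 = -6, x_3 = 4, x_4 = 0

Row-reduce the augmented matrix:
R1 ← R1 / (-2).
R2 ← R2 + 3·R1.
R3 ← R3 + 6·R1.
R4 ← R4 − 4·R1.
R2 ← R2 / (-13/2).
R1 ← R1 + 5/2·R2.
R3 ← R3 + 13·R2.
R4 ← R4 − 15·R2.
R3 ← R3 / (-4).
R1 ← R1 + 5/13·R3.
R2 ← R2 − 11/13·R3.
R4 ← R4 + 9/13·R3.
R4 ← R4 / (140/13).
R1 ← R1 + 6/13·R4.
R2 ← R2 + 44/13·R4.
R3 ← R3 − 4·R4.
Reading off the reduced rows gives x_1 = 5, x_2 = -6, x_3 = 4, x_4 = 0.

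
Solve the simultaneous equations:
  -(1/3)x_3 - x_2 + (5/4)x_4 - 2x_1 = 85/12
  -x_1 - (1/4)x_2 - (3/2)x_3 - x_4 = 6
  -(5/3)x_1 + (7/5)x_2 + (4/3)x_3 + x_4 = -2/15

Row-reduce:
R1 ← R1 / (-2).
R2 ← R2 + 1·R1.
R3 ← R3 + 5/3·R1.
R2 ← R2 / (1/4).
R1 ← R1 − 1/2·R2.
R3 ← R3 − 67/30·R2.
R3 ← R3 / (1217/90).
R1 ← R1 − 17/6·R3.
R2 ← R2 + 16/3·R3.
Rank is 3 with 4 unknowns, leaving x_4 free.

infinitely many solutions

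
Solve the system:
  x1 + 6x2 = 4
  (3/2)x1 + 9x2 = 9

no solution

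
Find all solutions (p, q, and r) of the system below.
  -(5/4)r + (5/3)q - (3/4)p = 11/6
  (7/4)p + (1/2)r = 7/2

infinitely many solutions

Row-reduce:
R1 ← R1 / (-3/4).
R2 ← R2 − 7/4·R1.
R2 ← R2 / (35/9).
R1 ← R1 + 20/9·R2.
Rank is 2 with 3 unknowns, leaving r free.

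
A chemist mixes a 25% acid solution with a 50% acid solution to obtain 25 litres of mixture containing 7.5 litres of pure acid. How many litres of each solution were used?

litres of solution A: 20, litres of solution B: 5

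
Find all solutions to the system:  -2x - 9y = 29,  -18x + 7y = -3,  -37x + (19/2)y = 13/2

no solution

Row-reduce:
R1 ← R1 / (-2).
R2 ← R2 + 18·R1.
R3 ← R3 + 37·R1.
R2 ← R2 / (88).
R1 ← R1 − 9/2·R2.
R3 ← R3 − 176·R2.
Row 3 reduces to 0 = -2, a contradiction. The system is inconsistent.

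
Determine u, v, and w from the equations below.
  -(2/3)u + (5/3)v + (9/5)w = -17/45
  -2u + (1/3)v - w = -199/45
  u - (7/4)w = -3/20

Row-reduce the augmented matrix:
R1 ← R1 / (-2/3).
R2 ← R2 + 2·R1.
R3 ← R3 − 1·R1.
R2 ← R2 / (-14/3).
R1 ← R1 + 5/2·R2.
R3 ← R3 − 5/2·R2.
R3 ← R3 / (-347/140).
R1 ← R1 − 51/70·R3.
R2 ← R2 − 48/35·R3.
Reading off the reduced rows gives u = 8/5, v = -2/3, w = 1.

u = 8/5, v = -2/3, w = 1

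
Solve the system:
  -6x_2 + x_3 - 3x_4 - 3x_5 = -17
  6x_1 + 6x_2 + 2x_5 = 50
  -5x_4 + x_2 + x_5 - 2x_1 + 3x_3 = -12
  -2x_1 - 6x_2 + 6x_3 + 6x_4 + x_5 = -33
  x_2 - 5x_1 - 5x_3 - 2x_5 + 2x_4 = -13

Row-reduce the augmented matrix:
Swap R1 and R2.
R1 ← R1 / (6).
R3 ← R3 + 2·R1.
R4 ← R4 + 2·R1.
R5 ← R5 + 5·R1.
R2 ← R2 / (-6).
R1 ← R1 − 1·R2.
R3 ← R3 − 3·R2.
R4 ← R4 + 4·R2.
R5 ← R5 − 6·R2.
R3 ← R3 / (7/2).
R1 ← R1 − 1/6·R3.
R2 ← R2 + 1/6·R3.
R4 ← R4 − 16/3·R3.
R5 ← R5 + 4·R3.
R4 ← R4 / (376/21).
R1 ← R1 + 4/21·R4.
R2 ← R2 − 4/21·R4.
R3 ← R3 + 13/7·R4.
R5 ← R5 + 59/7·R4.
R5 ← R5 / (-1733/1128).
R1 ← R1 + 13/94·R5.
R2 ← R2 − 133/282·R5.
R3 ← R3 − 151/376·R5.
R4 ← R4 − 215/1128·R5.
Reading off the reduced rows gives x_1 = 5, x_2 = 5, x_3 = 1, x_4 = 1, x_5 = -5.

x_1 = 5, x_2 = 5, x_3 = 1, x_4 = 1, x_5 = -5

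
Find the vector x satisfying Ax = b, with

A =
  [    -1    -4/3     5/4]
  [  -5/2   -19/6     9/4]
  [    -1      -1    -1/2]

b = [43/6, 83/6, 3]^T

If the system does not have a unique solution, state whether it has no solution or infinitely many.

Row-reduce:
R1 ← R1 / (-1).
R2 ← R2 + 5/2·R1.
R3 ← R3 + 1·R1.
R2 ← R2 / (1/6).
R1 ← R1 − 4/3·R2.
R3 ← R3 − 1/3·R2.
Row 3 reduces to 0 = 4, a contradiction. The system is inconsistent.

no solution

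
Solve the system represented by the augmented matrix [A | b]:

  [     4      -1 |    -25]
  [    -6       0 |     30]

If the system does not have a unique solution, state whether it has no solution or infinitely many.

x_1 = -5, x_2 = 5

Row-reduce the augmented matrix:
R1 ← R1 / (4).
R2 ← R2 + 6·R1.
R2 ← R2 / (-3/2).
R1 ← R1 + 1/4·R2.
Reading off the reduced rows gives x_1 = -5, x_2 = 5.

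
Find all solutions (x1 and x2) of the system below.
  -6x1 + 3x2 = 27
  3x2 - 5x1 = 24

Row-reduce the augmented matrix:
R1 ← R1 / (-6).
R2 ← R2 + 5·R1.
R2 ← R2 / (1/2).
R1 ← R1 + 1/2·R2.
Reading off the reduced rows gives x1 = -3, x2 = 3.

x1 = -3, x2 = 3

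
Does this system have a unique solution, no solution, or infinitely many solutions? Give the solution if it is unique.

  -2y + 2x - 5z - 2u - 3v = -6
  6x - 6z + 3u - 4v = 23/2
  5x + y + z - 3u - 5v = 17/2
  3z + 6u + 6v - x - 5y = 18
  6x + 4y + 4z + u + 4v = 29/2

Row-reduce the augmented matrix:
R1 ← R1 / (2).
R2 ← R2 − 6·R1.
R3 ← R3 − 5·R1.
R4 ← R4 + 1·R1.
R5 ← R5 − 6·R1.
R2 ← R2 / (6).
R1 ← R1 + 1·R2.
R3 ← R3 − 6·R2.
R4 ← R4 + 6·R2.
R5 ← R5 − 10·R2.
R3 ← R3 / (9/2).
R1 ← R1 + 1·R3.
R2 ← R2 − 3/2·R3.
R4 ← R4 − 19/2·R3.
R5 ← R5 − 4·R3.
R4 ← R4 / (259/9).
R1 ← R1 + 19/18·R4.
R2 ← R2 − 23/6·R4.
R3 ← R3 + 14/9·R4.
R5 ← R5 + 16/9·R4.
R5 ← R5 / (866/111).
R1 ← R1 + 151/222·R5.
R2 ← R2 + 67/222·R5.
R3 ← R3 − 9/37·R5.
R4 ← R4 − 19/37·R5.
Reading off the reduced rows gives x = 2, y = -1, z = 2, u = 5/2, v = -1.

x = 2, y = -1, z = 2, u = 5/2, v = -1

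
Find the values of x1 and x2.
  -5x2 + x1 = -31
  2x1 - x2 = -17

x1 = -6, x2 = 5

Row-reduce the augmented matrix:
R2 ← R2 − 2·R1.
R2 ← R2 / (9).
R1 ← R1 + 5·R2.
Reading off the reduced rows gives x1 = -6, x2 = 5.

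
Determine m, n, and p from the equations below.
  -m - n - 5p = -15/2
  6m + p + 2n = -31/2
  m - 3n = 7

Row-reduce the augmented matrix:
R1 ← R1 / (-1).
R2 ← R2 − 6·R1.
R3 ← R3 − 1·R1.
R2 ← R2 / (-4).
R1 ← R1 − 1·R2.
R3 ← R3 + 4·R2.
R3 ← R3 / (24).
R1 ← R1 + 9/4·R3.
R2 ← R2 − 29/4·R3.
Reading off the reduced rows gives m = -2, n = -3, p = 5/2.

m = -2, n = -3, p = 5/2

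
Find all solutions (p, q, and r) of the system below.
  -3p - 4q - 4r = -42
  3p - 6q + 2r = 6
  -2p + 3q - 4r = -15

Row-reduce the augmented matrix:
R1 ← R1 / (-3).
R2 ← R2 − 3·R1.
R3 ← R3 + 2·R1.
R2 ← R2 / (-10).
R1 ← R1 − 4/3·R2.
R3 ← R3 − 17/3·R2.
R3 ← R3 / (-37/15).
R1 ← R1 − 16/15·R3.
R2 ← R2 − 1/5·R3.
Reading off the reduced rows gives p = 6, q = 3, r = 3.

p = 6, q = 3, r = 3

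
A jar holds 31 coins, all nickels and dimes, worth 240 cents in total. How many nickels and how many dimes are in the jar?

nickels: 14, dimes: 17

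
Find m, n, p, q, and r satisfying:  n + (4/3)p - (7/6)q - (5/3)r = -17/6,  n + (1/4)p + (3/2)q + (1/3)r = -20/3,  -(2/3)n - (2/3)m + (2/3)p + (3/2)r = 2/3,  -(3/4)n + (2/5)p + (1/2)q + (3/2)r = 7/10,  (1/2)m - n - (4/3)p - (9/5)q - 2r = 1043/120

m = 5/4, n = -2, p = -2, q = -3, r = 1

Row-reduce the augmented matrix:
Swap R1 and R3.
R1 ← R1 / (-2/3).
R5 ← R5 − 1/2·R1.
R1 ← R1 − 1·R2.
R3 ← R3 − 1·R2.
R4 ← R4 + 3/4·R2.
R5 ← R5 + 3/2·R2.
R3 ← R3 / (13/12).
R1 ← R1 + 5/4·R3.
R2 ← R2 − 1/4·R3.
R4 ← R4 − 47/80·R3.
R5 ← R5 + 11/24·R3.
R4 ← R4 / (1597/520).
R1 ← R1 + 119/26·R4.
R2 ← R2 − 55/26·R4.
R3 ← R3 + 32/13·R4.
R5 ← R5 + 529/780·R4.
R5 ← R5 / (-114061/191640).
R1 ← R1 + 12775/19164·R5.
R2 ← R2 + 5546/4791·R5.
R3 ← R3 − 680/1597·R5.
R4 ← R4 − 1474/1597·R5.
Reading off the reduced rows gives m = 5/4, n = -2, p = -2, q = -3, r = 1.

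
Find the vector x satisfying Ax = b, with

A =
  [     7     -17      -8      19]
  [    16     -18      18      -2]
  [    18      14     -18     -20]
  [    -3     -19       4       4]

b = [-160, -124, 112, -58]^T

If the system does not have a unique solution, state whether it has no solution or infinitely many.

Row-reduce the augmented matrix:
R1 ← R1 / (7).
R2 ← R2 − 16·R1.
R3 ← R3 − 18·R1.
R4 ← R4 + 3·R1.
R2 ← R2 / (146/7).
R1 ← R1 + 17/7·R2.
R3 ← R3 − 404/7·R2.
R4 ← R4 + 184/7·R2.
R3 ← R3 / (-7142/73).
R1 ← R1 − 225/73·R3.
R2 ← R2 − 127/73·R3.
R4 ← R4 − 3380/73·R3.
R4 ← R4 / (-65011/3571).
R1 ← R1 + 2801/3571·R4.
R2 ← R2 + 4168/3571·R4.
R3 ← R3 + 2075/3571·R4.
Reading off the reduced rows gives x_1 = -4, x_2 = 2, x_3 = -2, x_4 = -6.

x_1 = -4, x_2 = 2, x_3 = -2, x_4 = -6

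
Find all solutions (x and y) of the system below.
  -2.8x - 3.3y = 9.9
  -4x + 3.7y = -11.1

x = 0, y = -3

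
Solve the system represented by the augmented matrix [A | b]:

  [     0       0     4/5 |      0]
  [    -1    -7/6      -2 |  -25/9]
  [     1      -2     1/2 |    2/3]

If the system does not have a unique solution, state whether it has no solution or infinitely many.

x_1 = 2, x_2 = 2/3, x_3 = 0

Row-reduce the augmented matrix:
Swap R1 and R2.
R1 ← R1 / (-1).
R3 ← R3 − 1·R1.
Swap R2 and R3.
R2 ← R2 / (-19/6).
R1 ← R1 − 7/6·R2.
R3 ← R3 / (4/5).
R1 ← R1 − 55/38·R3.
R2 ← R2 − 9/19·R3.
Reading off the reduced rows gives x_1 = 2, x_2 = 2/3, x_3 = 0.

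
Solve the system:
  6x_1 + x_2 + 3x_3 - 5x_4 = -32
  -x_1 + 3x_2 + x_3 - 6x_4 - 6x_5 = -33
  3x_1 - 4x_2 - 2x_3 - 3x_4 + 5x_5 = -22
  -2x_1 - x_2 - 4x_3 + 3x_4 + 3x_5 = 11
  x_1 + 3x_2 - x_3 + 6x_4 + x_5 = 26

Row-reduce the augmented matrix:
R1 ← R1 / (6).
R2 ← R2 + 1·R1.
R3 ← R3 − 3·R1.
R4 ← R4 + 2·R1.
R5 ← R5 − 1·R1.
R2 ← R2 / (19/6).
R1 ← R1 − 1/6·R2.
R3 ← R3 + 9/2·R2.
R4 ← R4 + 2/3·R2.
R5 ← R5 − 17/6·R2.
R3 ← R3 / (-26/19).
R1 ← R1 − 8/19·R3.
R2 ← R2 − 9/19·R3.
R4 ← R4 + 51/19·R3.
R5 ← R5 + 54/19·R3.
R4 ← R4 / (259/13).
R1 ← R1 + 47/13·R4.
R2 ← R2 + 74/13·R4.
R3 ← R3 − 97/13·R4.
R5 ← R5 − 444/13·R4.
R5 ← R5 / (-8/7).
R1 ← R1 − 415/518·R5.
R2 ← R2 + 9/14·R5.
R3 ← R3 + 172/259·R5.
R4 ← R4 − 225/518·R5.
Reading off the reduced rows gives x_1 = -1, x_2 = -2, x_3 = 2, x_4 = 6, x_5 = -1.

x_1 = -1, x_2 = -2, x_3 = 2, x_4 = 6, x_5 = -1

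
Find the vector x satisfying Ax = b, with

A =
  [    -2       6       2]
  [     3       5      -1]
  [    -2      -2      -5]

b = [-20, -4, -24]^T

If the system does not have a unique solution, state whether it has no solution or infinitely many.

Row-reduce the augmented matrix:
R1 ← R1 / (-2).
R2 ← R2 − 3·R1.
R3 ← R3 + 2·R1.
R2 ← R2 / (14).
R1 ← R1 + 3·R2.
R3 ← R3 + 8·R2.
R3 ← R3 / (-41/7).
R1 ← R1 + 4/7·R3.
R2 ← R2 − 1/7·R3.
Reading off the reduced rows gives x_1 = 5, x_2 = -3, x_3 = 4.

x_1 = 5, x_2 = -3, x_3 = 4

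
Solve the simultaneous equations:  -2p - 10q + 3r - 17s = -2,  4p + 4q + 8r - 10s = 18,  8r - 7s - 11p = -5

infinitely many solutions

Row-reduce:
R1 ← R1 / (-2).
R2 ← R2 − 4·R1.
R3 ← R3 + 11·R1.
R2 ← R2 / (-16).
R1 ← R1 − 5·R2.
R3 ← R3 − 55·R2.
R3 ← R3 / (317/8).
R1 ← R1 − 23/8·R3.
R2 ← R2 + 7/8·R3.
Rank is 3 with 4 unknowns, leaving s free.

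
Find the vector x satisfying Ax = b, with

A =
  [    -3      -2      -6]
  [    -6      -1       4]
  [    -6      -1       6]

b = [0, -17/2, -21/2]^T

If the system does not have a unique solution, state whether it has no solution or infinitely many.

x_1 = 1/3, x_2 = 5/2, x_3 = -1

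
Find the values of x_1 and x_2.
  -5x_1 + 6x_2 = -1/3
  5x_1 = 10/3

x_1 = 2/3, x_2 = 1/2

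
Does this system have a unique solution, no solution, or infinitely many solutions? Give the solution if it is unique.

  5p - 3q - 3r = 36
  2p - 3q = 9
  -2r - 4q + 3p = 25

p = 3, q = -1, r = -6

Row-reduce the augmented matrix:
R1 ← R1 / (5).
R2 ← R2 − 2·R1.
R3 ← R3 − 3·R1.
R2 ← R2 / (-9/5).
R1 ← R1 + 3/5·R2.
R3 ← R3 + 11/5·R2.
R3 ← R3 / (-5/3).
R1 ← R1 + 1·R3.
R2 ← R2 + 2/3·R3.
Reading off the reduced rows gives p = 3, q = -1, r = -6.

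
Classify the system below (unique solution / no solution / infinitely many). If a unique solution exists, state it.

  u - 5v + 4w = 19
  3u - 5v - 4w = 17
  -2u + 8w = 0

no solution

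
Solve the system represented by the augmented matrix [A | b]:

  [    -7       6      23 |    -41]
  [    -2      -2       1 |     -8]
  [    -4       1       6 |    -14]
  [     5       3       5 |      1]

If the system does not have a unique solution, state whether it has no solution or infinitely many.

Row-reduce the augmented matrix:
R1 ← R1 / (-7).
R2 ← R2 + 2·R1.
R3 ← R3 + 4·R1.
R4 ← R4 − 5·R1.
R2 ← R2 / (-26/7).
R1 ← R1 + 6/7·R2.
R3 ← R3 + 17/7·R2.
R4 ← R4 − 51/7·R2.
R3 ← R3 / (-7/2).
R1 ← R1 + 2·R3.
R2 ← R2 − 3/2·R3.
R4 ← R4 − 21/2·R3.
R4 reduces to 0 = 0, so the extra equation is consistent.
Reading off the reduced rows gives x_1 = 1, x_2 = 2, x_3 = -2.

x_1 = 1, x_2 = 2, x_3 = -2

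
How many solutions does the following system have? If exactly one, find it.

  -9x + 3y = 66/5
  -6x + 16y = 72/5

x = -4/3, y = 2/5

Row-reduce the augmented matrix:
R1 ← R1 / (-9).
R2 ← R2 + 6·R1.
R2 ← R2 / (14).
R1 ← R1 + 1/3·R2.
Reading off the reduced rows gives x = -4/3, y = 2/5.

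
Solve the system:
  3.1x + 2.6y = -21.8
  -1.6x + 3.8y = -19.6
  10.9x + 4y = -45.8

Row-reduce the augmented matrix:
R1 ← R1 / (31/10).
R2 ← R2 + 8/5·R1.
R3 ← R3 − 109/10·R1.
R2 ← R2 / (797/155).
R1 ← R1 − 26/31·R2.
R3 ← R3 + 797/155·R2.
R3 reduces to 0 = 0, so the extra equation is consistent.
Reading off the reduced rows gives x = -2, y = -6.

x = -2, y = -6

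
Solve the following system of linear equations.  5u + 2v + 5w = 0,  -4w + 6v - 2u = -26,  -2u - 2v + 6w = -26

Row-reduce the augmented matrix:
R1 ← R1 / (5).
R2 ← R2 + 2·R1.
R3 ← R3 + 2·R1.
R2 ← R2 / (34/5).
R1 ← R1 − 2/5·R2.
R3 ← R3 + 6/5·R2.
R3 ← R3 / (130/17).
R1 ← R1 − 19/17·R3.
R2 ← R2 + 5/17·R3.
Reading off the reduced rows gives u = 6, v = -5, w = -4.

u = 6, v = -5, w = -4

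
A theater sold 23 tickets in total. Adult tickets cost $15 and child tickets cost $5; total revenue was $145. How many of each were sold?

adult tickets: 3, child tickets: 20

Let a = adult tickets, c = child tickets.
  a + c = 23
  15a + 5c = 145
From equation 1: a = 23 − c.
Substitute into equation 2 and solve: c = 20.
Then a = 3.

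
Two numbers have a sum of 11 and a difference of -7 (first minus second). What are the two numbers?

first number: 2, second number: 9

Let x = first number, y = second number.
  x + y = 11
  x - y = -7
From equation 1: x = 11 − y.
Substitute into equation 2 and solve: y = 9.
Then x = 2.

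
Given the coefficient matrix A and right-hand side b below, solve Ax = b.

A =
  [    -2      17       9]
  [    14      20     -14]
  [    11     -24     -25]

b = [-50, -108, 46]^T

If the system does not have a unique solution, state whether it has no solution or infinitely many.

Row-reduce:
R1 ← R1 / (-2).
R2 ← R2 − 14·R1.
R3 ← R3 − 11·R1.
R2 ← R2 / (139).
R1 ← R1 + 17/2·R2.
R3 ← R3 − 139/2·R2.
Rank is 2 with 3 unknowns, leaving x_3 free.

infinitely many solutions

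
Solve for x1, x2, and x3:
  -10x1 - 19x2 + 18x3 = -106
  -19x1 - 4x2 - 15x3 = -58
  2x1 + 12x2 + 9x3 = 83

Row-reduce the augmented matrix:
R1 ← R1 / (-10).
R2 ← R2 + 19·R1.
R3 ← R3 − 2·R1.
R2 ← R2 / (321/10).
R1 ← R1 − 19/10·R2.
R3 ← R3 − 41/5·R2.
R3 ← R3 / (2693/107).
R1 ← R1 − 119/107·R3.
R2 ← R2 + 164/107·R3.
Reading off the reduced rows gives x1 = 1, x2 = 6, x3 = 1.

x1 = 1, x2 = 6, x3 = 1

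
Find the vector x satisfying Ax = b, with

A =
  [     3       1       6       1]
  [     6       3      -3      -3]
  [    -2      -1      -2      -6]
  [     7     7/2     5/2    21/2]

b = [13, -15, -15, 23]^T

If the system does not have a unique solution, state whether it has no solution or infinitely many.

no solution

Row-reduce:
R1 ← R1 / (3).
R2 ← R2 − 6·R1.
R3 ← R3 + 2·R1.
R4 ← R4 − 7·R1.
R1 ← R1 − 1/3·R2.
R3 ← R3 + 1/3·R2.
R4 ← R4 − 7/6·R2.
R3 ← R3 / (-3).
R1 ← R1 − 7·R3.
R2 ← R2 + 15·R3.
R4 ← R4 − 6·R3.
Row 4 reduces to 0 = 1/2, a contradiction. The system is inconsistent.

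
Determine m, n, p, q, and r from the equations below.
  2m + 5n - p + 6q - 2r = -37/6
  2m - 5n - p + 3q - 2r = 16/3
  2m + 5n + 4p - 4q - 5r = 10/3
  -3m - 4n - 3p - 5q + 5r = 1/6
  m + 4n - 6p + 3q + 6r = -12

m = 1/2, n = -1, p = 1/2, q = -1/2, r = -2/3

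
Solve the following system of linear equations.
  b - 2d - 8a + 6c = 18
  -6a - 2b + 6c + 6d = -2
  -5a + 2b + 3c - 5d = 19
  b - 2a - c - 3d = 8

Row-reduce:
R1 ← R1 / (-8).
R2 ← R2 + 6·R1.
R3 ← R3 + 5·R1.
R4 ← R4 + 2·R1.
R2 ← R2 / (-11/4).
R1 ← R1 + 1/8·R2.
R3 ← R3 − 11/8·R2.
R4 ← R4 − 3/4·R2.
Swap R3 and R4.
R3 ← R3 / (-23/11).
R1 ← R1 + 9/11·R3.
R2 ← R2 + 6/11·R3.
Rank is 3 with 4 unknowns, leaving d free.

infinitely many solutions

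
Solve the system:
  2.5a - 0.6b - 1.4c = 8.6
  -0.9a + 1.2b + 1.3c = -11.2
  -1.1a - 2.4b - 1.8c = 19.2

a = 0, b = -5, c = -4

Row-reduce the augmented matrix:
R1 ← R1 / (5/2).
R2 ← R2 + 9/10·R1.
R3 ← R3 + 11/10·R1.
R2 ← R2 / (123/125).
R1 ← R1 + 6/25·R2.
R3 ← R3 + 333/125·R2.
R3 ← R3 / (-107/410).
R1 ← R1 + 15/41·R3.
R2 ← R2 − 199/246·R3.
Reading off the reduced rows gives a = 0, b = -5, c = -4.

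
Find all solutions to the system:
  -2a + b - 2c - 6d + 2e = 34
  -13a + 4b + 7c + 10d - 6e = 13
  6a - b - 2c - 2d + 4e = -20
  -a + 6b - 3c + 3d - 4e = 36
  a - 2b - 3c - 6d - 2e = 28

Row-reduce:
R1 ← R1 / (-2).
R2 ← R2 + 13·R1.
R3 ← R3 − 6·R1.
R4 ← R4 + 1·R1.
R5 ← R5 − 1·R1.
R2 ← R2 / (-5/2).
R1 ← R1 + 1/2·R2.
R3 ← R3 − 2·R2.
R4 ← R4 − 11/2·R2.
R5 ← R5 + 3/2·R2.
R3 ← R3 / (8).
R1 ← R1 + 3·R3.
R2 ← R2 + 8·R3.
R4 ← R4 − 42·R3.
R5 ← R5 + 16·R3.
R4 ← R4 / (13).
R1 ← R1 − 2/5·R4.
R2 ← R2 + 2/5·R4.
R3 ← R3 − 12/5·R4.
Row 5 reduces to 0 = 1, a contradiction. The system is inconsistent.

no solution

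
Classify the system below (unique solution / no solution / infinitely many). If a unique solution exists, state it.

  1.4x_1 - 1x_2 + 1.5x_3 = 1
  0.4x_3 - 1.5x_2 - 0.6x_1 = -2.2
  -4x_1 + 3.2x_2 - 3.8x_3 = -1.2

Row-reduce the augmented matrix:
R1 ← R1 / (7/5).
R2 ← R2 + 3/5·R1.
R3 ← R3 + 4·R1.
R2 ← R2 / (-27/14).
R1 ← R1 + 5/7·R2.
R3 ← R3 − 12/35·R2.
R3 ← R3 / (151/225).
R1 ← R1 − 37/54·R3.
R2 ← R2 + 73/135·R3.
Reading off the reduced rows gives x_1 = 0, x_2 = 2, x_3 = 2.

x_1 = 0, x_2 = 2, x_3 = 2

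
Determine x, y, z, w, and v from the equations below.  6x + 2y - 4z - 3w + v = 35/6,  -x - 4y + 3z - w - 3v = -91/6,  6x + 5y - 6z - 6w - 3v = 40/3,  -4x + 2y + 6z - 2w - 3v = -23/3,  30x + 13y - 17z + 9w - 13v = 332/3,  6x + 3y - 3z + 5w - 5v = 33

Row-reduce the augmented matrix:
R1 ← R1 / (6).
R2 ← R2 + 1·R1.
R3 ← R3 − 6·R1.
R4 ← R4 + 4·R1.
R5 ← R5 − 30·R1.
R6 ← R6 − 6·R1.
R2 ← R2 / (-11/3).
R1 ← R1 − 1/3·R2.
R3 ← R3 − 3·R2.
R4 ← R4 − 10/3·R2.
R5 ← R5 − 3·R2.
R6 ← R6 − 1·R2.
R3 ← R3 / (-1/11).
R1 ← R1 + 5/11·R3.
R2 ← R2 + 7/11·R3.
R4 ← R4 − 60/11·R3.
R5 ← R5 − 54/11·R3.
R6 ← R6 − 18/11·R3.
R4 ← R4 / (-259).
R1 ← R1 − 41/2·R4.
R2 ← R2 − 30·R4.
R3 ← R3 − 93/2·R4.
R5 ← R5 + 411/2·R4.
R6 ← R6 + 137/2·R4.
R5 ← R5 / (-29433/518).
R1 ← R1 − 573/518·R5.
R2 ← R2 − 135/259·R5.
R3 ← R3 − 289/518·R5.
R4 ← R4 − 384/259·R5.
R6 ← R6 + 9811/518·R5.
R6 reduces to 0 = 0, so the extra equation is consistent.
Reading off the reduced rows gives x = 1/2, y = 8/3, z = -3/2, w = 5/2, v = -1.

x = 1/2, y = 8/3, z = -3/2, w = 5/2, v = -1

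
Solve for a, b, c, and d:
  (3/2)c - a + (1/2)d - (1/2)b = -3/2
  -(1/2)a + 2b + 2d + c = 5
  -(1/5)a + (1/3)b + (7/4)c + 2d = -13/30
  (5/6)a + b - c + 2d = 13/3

a = -2, b = 2, c = -2, d = 1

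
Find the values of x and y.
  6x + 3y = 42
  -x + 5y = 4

From equation 2: x = -4 + 5·y.
Substitute into equation 1 and solve: y = 2.
Then x = 6.

x = 6, y = 2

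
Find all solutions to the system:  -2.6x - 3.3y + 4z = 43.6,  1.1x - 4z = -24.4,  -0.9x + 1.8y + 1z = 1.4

x = -4, y = -4, z = 5

Row-reduce the augmented matrix:
R1 ← R1 / (-13/5).
R2 ← R2 − 11/10·R1.
R3 ← R3 + 9/10·R1.
R2 ← R2 / (-363/260).
R1 ← R1 − 33/26·R2.
R3 ← R3 − 153/52·R2.
R3 ← R3 / (-635/121).
R1 ← R1 + 40/11·R3.
R2 ← R2 − 200/121·R3.
Reading off the reduced rows gives x = -4, y = -4, z = 5.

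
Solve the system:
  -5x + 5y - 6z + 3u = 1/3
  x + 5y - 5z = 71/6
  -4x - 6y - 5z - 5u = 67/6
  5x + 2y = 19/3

Row-reduce the augmented matrix:
R1 ← R1 / (-5).
R2 ← R2 − 1·R1.
R3 ← R3 + 4·R1.
R4 ← R4 − 5·R1.
R2 ← R2 / (6).
R1 ← R1 + 1·R2.
R3 ← R3 + 10·R2.
R4 ← R4 − 7·R2.
R3 ← R3 / (-158/15).
R1 ← R1 − 1/6·R3.
R2 ← R2 + 31/30·R3.
R4 ← R4 − 37/30·R3.
R4 ← R4 / (245/158).
R1 ← R1 + 95/158·R4.
R2 ← R2 − 115/158·R4.
R3 ← R3 − 48/79·R4.
Reading off the reduced rows gives x = 1, y = 2/3, z = -3/2, u = -7/3.

x = 1, y = 2/3, z = -3/2, u = -7/3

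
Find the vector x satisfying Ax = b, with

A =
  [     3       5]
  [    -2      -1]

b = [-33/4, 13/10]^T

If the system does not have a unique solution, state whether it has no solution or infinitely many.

From equation 2: x_2 = -13/10 − 2·x_1.
Substitute into equation 1 and solve: x_1 = 1/4.
Then x_2 = -9/5.

x_1 = 1/4, x_2 = -9/5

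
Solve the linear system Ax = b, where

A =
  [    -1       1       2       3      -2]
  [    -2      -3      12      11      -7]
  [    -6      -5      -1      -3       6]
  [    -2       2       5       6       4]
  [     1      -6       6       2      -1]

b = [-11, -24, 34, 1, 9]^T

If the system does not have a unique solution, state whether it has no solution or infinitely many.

Row-reduce:
R1 ← R1 / (-1).
R2 ← R2 + 2·R1.
R3 ← R3 + 6·R1.
R4 ← R4 + 2·R1.
R5 ← R5 − 1·R1.
R2 ← R2 / (-5).
R1 ← R1 + 1·R2.
R3 ← R3 + 11·R2.
R5 ← R5 + 5·R2.
R3 ← R3 / (-153/5).
R1 ← R1 + 18/5·R3.
R2 ← R2 + 8/5·R3.
R4 ← R4 − 1·R3.
R4 ← R4 / (-160/153).
R1 ← R1 + 4/17·R4.
R2 ← R2 − 103/153·R4.
R3 ← R3 − 160/153·R4.
Rank is 4 with 5 unknowns, leaving x_5 free.

infinitely many solutions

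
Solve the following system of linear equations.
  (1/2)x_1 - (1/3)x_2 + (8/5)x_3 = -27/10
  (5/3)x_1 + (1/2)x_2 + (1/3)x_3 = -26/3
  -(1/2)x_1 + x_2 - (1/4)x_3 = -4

Row-reduce the augmented matrix:
R1 ← R1 / (1/2).
R2 ← R2 − 5/3·R1.
R3 ← R3 + 1/2·R1.
R2 ← R2 / (29/18).
R1 ← R1 + 2/3·R2.
R3 ← R3 − 2/3·R2.
R3 ← R3 / (1983/580).
R1 ← R1 − 164/145·R3.
R2 ← R2 + 90/29·R3.
Reading off the reduced rows gives x_1 = -3, x_2 = -6, x_3 = -2.

x_1 = -3, x_2 = -6, x_3 = -2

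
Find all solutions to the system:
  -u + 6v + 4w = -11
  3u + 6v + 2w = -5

Row-reduce:
R1 ← R1 / (-1).
R2 ← R2 − 3·R1.
R2 ← R2 / (24).
R1 ← R1 + 6·R2.
Rank is 2 with 3 unknowns, leaving w free.

infinitely many solutions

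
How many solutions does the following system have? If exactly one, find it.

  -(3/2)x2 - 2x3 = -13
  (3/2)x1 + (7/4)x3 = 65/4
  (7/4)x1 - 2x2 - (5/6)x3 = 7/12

x1 = 5, x2 = 2, x3 = 5

Row-reduce the augmented matrix:
Swap R1 and R2.
R1 ← R1 / (3/2).
R3 ← R3 − 7/4·R1.
R2 ← R2 / (-3/2).
R3 ← R3 + 2·R2.
R3 ← R3 / (-5/24).
R1 ← R1 − 7/6·R3.
R2 ← R2 − 4/3·R3.
Reading off the reduced rows gives x1 = 5, x2 = 2, x3 = 5.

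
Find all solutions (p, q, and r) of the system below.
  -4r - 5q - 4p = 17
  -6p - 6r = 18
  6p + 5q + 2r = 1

p = 3, q = -1, r = -6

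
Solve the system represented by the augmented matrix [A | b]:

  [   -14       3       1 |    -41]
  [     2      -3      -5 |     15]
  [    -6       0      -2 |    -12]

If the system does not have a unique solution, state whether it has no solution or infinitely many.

no solution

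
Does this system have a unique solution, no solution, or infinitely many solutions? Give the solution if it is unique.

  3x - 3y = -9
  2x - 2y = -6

infinitely many solutions

Row-reduce:
R1 ← R1 / (3).
R2 ← R2 − 2·R1.
Rank is 1 with 2 unknowns, leaving y free.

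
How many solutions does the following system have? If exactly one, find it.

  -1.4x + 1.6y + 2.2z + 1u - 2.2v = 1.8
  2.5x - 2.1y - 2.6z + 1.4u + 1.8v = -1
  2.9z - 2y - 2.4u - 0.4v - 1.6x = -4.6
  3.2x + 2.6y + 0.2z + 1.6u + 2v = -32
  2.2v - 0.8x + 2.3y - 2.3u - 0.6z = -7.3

x = -6, y = -2, z = -6, u = 1, v = -4

Row-reduce the augmented matrix:
R1 ← R1 / (-7/5).
R2 ← R2 − 5/2·R1.
R3 ← R3 + 8/5·R1.
R4 ← R4 − 16/5·R1.
R5 ← R5 + 4/5·R1.
R2 ← R2 / (53/70).
R1 ← R1 + 8/7·R2.
R3 ← R3 + 134/35·R2.
R4 ← R4 − 219/35·R2.
R5 ← R5 − 97/70·R2.
R3 ← R3 / (753/106).
R1 ← R1 − 23/53·R3.
R2 ← R2 − 93/53·R3.
R4 ← R4 + 1524/265·R3.
R5 ← R5 + 2273/530·R3.
R4 ← R4 / (-15397/1255).
R1 ← R1 − 835/251·R4.
R2 ← R2 − 277/251·R4.
R3 ← R3 − 444/251·R4.
R5 ← R5 + 280/251·R4.
R5 ← R5 / (1111509/769850).
R1 ← R1 − 72126/76985·R5.
R2 ← R2 − 398/76985·R5.
R3 ← R3 + 9812/76985·R5.
R4 ← R4 + 47441/76985·R5.
Reading off the reduced rows gives x = -6, y = -2, z = -6, u = 1, v = -4.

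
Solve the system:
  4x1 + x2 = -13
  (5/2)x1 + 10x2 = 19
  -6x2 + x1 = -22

no solution

Row-reduce:
R1 ← R1 / (4).
R2 ← R2 − 5/2·R1.
R3 ← R3 − 1·R1.
R2 ← R2 / (75/8).
R1 ← R1 − 1/4·R2.
R3 ← R3 + 25/4·R2.
Row 3 reduces to 0 = -2/3, a contradiction. The system is inconsistent.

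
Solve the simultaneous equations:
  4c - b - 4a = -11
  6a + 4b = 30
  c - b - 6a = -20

a = 3, b = 3, c = 1

Row-reduce the augmented matrix:
R1 ← R1 / (-4).
R2 ← R2 − 6·R1.
R3 ← R3 + 6·R1.
R2 ← R2 / (5/2).
R1 ← R1 − 1/4·R2.
R3 ← R3 − 1/2·R2.
R3 ← R3 / (-31/5).
R1 ← R1 + 8/5·R3.
R2 ← R2 − 12/5·R3.
Reading off the reduced rows gives a = 3, b = 3, c = 1.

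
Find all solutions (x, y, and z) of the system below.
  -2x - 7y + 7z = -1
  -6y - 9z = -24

Row-reduce:
R1 ← R1 / (-2).
R2 ← R2 / (-6).
R1 ← R1 − 7/2·R2.
Rank is 2 with 3 unknowns, leaving z free.

infinitely many solutions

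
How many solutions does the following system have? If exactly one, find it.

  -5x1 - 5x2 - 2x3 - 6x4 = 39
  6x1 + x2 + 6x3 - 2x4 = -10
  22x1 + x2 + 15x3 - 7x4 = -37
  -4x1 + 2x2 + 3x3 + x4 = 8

Row-reduce:
R1 ← R1 / (-5).
R2 ← R2 − 6·R1.
R3 ← R3 − 22·R1.
R4 ← R4 + 4·R1.
R2 ← R2 / (-5).
R1 ← R1 − 1·R2.
R3 ← R3 + 21·R2.
R4 ← R4 − 6·R2.
R3 ← R3 / (-223/25).
R1 ← R1 − 28/25·R3.
R2 ← R2 + 18/25·R3.
R4 ← R4 − 223/25·R3.
Row 4 reduces to 0 = 1, a contradiction. The system is inconsistent.

no solution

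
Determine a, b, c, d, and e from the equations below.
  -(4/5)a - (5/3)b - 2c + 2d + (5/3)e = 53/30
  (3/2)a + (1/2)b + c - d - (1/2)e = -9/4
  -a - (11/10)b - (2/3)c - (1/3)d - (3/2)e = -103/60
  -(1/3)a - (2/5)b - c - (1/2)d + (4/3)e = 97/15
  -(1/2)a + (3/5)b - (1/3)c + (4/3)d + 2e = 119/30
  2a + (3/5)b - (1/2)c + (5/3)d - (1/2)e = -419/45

Row-reduce the augmented matrix:
R1 ← R1 / (-4/5).
R2 ← R2 − 3/2·R1.
R3 ← R3 + 1·R1.
R4 ← R4 + 1/3·R1.
R5 ← R5 + 1/2·R1.
R6 ← R6 − 2·R1.
R2 ← R2 / (-21/8).
R1 ← R1 − 25/12·R2.
R3 ← R3 − 59/60·R2.
R4 ← R4 − 53/180·R2.
R5 ← R5 − 197/120·R2.
R6 ← R6 + 107/30·R2.
R3 ← R3 / (253/315).
R1 ← R1 − 20/63·R3.
R2 ← R2 − 22/21·R3.
R4 ← R4 + 449/945·R3.
R5 ← R5 + 253/315·R3.
R6 ← R6 + 1111/630·R3.
R4 ← R4 / (-3175/1518).
R1 ← R1 − 100/253·R4.
R2 ← R2 − 30/23·R4.
R3 ← R3 + 568/253·R4.
R6 ← R6 + 71/69·R4.
Swap R5 and R6.
R5 ← R5 / (-16863/3175).
R1 ← R1 − 116/127·R5.
R2 ← R2 − 1279/635·R5.
R3 ← R3 + 8217/3175·R5.
R4 ← R4 − 918/3175·R5.
R6 reduces to 0 = 0, so the extra equation is consistent.
Reading off the reduced rows gives a = -2, b = 1/2, c = -2/3, d = -8/3, e = 3.

a = -2, b = 1/2, c = -2/3, d = -8/3, e = 3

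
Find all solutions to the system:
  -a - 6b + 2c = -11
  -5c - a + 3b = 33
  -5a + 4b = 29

a = -5, b = 1, c = -5

Row-reduce the augmented matrix:
R1 ← R1 / (-1).
R2 ← R2 + 1·R1.
R3 ← R3 + 5·R1.
R2 ← R2 / (9).
R1 ← R1 − 6·R2.
R3 ← R3 − 34·R2.
R3 ← R3 / (148/9).
R1 ← R1 − 8/3·R3.
R2 ← R2 + 7/9·R3.
Reading off the reduced rows gives a = -5, b = 1, c = -5.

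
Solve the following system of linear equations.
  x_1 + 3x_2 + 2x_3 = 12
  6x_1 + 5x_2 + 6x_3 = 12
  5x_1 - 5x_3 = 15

x_1 = 0, x_2 = 6, x_3 = -3

Row-reduce the augmented matrix:
R2 ← R2 − 6·R1.
R3 ← R3 − 5·R1.
R2 ← R2 / (-13).
R1 ← R1 − 3·R2.
R3 ← R3 + 15·R2.
R3 ← R3 / (-105/13).
R1 ← R1 − 8/13·R3.
R2 ← R2 − 6/13·R3.
Reading off the reduced rows gives x_1 = 0, x_2 = 6, x_3 = -3.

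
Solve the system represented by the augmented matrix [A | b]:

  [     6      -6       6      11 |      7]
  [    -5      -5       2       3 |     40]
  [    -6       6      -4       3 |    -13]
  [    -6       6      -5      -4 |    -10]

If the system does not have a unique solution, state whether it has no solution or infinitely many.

infinitely many solutions

Row-reduce:
R1 ← R1 / (6).
R2 ← R2 + 5·R1.
R3 ← R3 + 6·R1.
R4 ← R4 + 6·R1.
R2 ← R2 / (-10).
R1 ← R1 + 1·R2.
R3 ← R3 / (2).
R1 ← R1 − 3/10·R3.
R2 ← R2 + 7/10·R3.
R4 ← R4 − 1·R3.
Rank is 3 with 4 unknowns, leaving x_4 free.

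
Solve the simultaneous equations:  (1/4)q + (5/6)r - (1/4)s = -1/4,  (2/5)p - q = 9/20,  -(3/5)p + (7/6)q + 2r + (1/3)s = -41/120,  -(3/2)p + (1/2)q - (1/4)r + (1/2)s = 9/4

p = -2, q = -5/4, r = 0, s = -1/4

Row-reduce the augmented matrix:
Swap R1 and R2.
R1 ← R1 / (2/5).
R3 ← R3 + 3/5·R1.
R4 ← R4 + 3/2·R1.
R2 ← R2 / (1/4).
R1 ← R1 + 5/2·R2.
R3 ← R3 + 1/3·R2.
R4 ← R4 + 13/4·R2.
R3 ← R3 / (28/9).
R1 ← R1 − 25/3·R3.
R2 ← R2 − 10/3·R3.
R4 ← R4 − 127/12·R3.
R4 ← R4 / (-11/4).
R1 ← R1 + 5/2·R4.
R2 ← R2 + 1·R4.
Reading off the reduced rows gives p = -2, q = -5/4, r = 0, s = -1/4.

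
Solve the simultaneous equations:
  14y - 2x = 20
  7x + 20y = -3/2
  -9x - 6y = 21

no solution

Row-reduce:
R1 ← R1 / (-2).
R2 ← R2 − 7·R1.
R3 ← R3 + 9·R1.
R2 ← R2 / (69).
R1 ← R1 + 7·R2.
R3 ← R3 + 69·R2.
Row 3 reduces to 0 = -1/2, a contradiction. The system is inconsistent.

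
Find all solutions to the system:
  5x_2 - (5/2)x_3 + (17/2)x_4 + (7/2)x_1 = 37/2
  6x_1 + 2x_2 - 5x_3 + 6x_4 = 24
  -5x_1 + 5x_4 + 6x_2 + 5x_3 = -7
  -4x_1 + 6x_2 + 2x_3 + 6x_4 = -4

Row-reduce:
R1 ← R1 / (7/2).
R2 ← R2 − 6·R1.
R3 ← R3 + 5·R1.
R4 ← R4 + 4·R1.
R2 ← R2 / (-46/7).
R1 ← R1 − 10/7·R2.
R3 ← R3 − 92/7·R2.
R4 ← R4 − 82/7·R2.
Swap R3 and R4.
R3 ← R3 / (-49/23).
R1 ← R1 + 20/23·R3.
R2 ← R2 − 5/46·R3.
Row 4 reduces to 0 = 4, a contradiction. The system is inconsistent.

no solution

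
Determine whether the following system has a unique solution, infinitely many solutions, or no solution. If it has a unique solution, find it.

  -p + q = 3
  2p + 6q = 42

From equation 1: p = -3 + q.
Substitute into equation 2 and solve: q = 6.
Then p = 3.

p = 3, q = 6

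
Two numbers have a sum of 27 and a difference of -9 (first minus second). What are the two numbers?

Let x = first number, y = second number.
  x + y = 27
  x - y = -9
From equation 1: x = 27 − y.
Substitute into equation 2 and solve: y = 18.
Then x = 9.

first number: 9, second number: 18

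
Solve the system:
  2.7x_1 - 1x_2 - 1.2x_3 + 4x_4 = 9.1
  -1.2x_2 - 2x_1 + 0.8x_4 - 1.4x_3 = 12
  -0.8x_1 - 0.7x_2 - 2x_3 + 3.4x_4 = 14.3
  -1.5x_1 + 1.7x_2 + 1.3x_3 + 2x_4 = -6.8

Row-reduce the augmented matrix:
R1 ← R1 / (27/10).
R2 ← R2 + 2·R1.
R3 ← R3 + 4/5·R1.
R4 ← R4 + 3/2·R1.
R2 ← R2 / (-262/135).
R1 ← R1 + 10/27·R2.
R3 ← R3 + 269/270·R2.
R4 ← R4 − 103/90·R2.
R3 ← R3 / (-3093/2620).
R1 ← R1 + 1/131·R3.
R2 ← R2 − 309/262·R3.
R4 ← R4 + 1877/2620·R3.
R4 ← R4 / (74711/15465).
R1 ← R1 − 2308/3093·R4.
R2 ← R2 − 734/1031·R4.
R3 ← R3 + 6952/3093·R4.
Reading off the reduced rows gives x_1 = -1, x_2 = -3, x_3 = -4, x_4 = 1.

x_1 = -1, x_2 = -3, x_3 = -4, x_4 = 1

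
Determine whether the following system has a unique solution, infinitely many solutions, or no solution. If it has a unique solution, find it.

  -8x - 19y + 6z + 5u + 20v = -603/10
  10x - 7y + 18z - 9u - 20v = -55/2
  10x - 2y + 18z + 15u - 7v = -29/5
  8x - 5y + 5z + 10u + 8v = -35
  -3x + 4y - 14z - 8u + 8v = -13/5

Row-reduce the augmented matrix:
R1 ← R1 / (-8).
R2 ← R2 − 10·R1.
R3 ← R3 − 10·R1.
R4 ← R4 − 8·R1.
R5 ← R5 + 3·R1.
R2 ← R2 / (-123/4).
R1 ← R1 − 19/8·R2.
R3 ← R3 + 103/4·R2.
R4 ← R4 + 24·R2.
R5 ← R5 − 89/8·R2.
R3 ← R3 / (170/41).
R1 ← R1 − 50/41·R3.
R2 ← R2 + 34/41·R3.
R4 ← R4 + 365/41·R3.
R5 ← R5 + 288/41·R3.
R4 ← R4 / (6907/102).
R1 ← R1 + 132/17·R4.
R2 ← R2 − 24/5·R4.
R3 ← R3 − 2897/510·R4.
R5 ← R5 − 7403/255·R4.
R5 ← R5 / (91993/34535).
R1 ← R1 + 87/6907·R5.
R2 ← R2 + 41801/34535·R5.
R3 ← R3 + 40679/34535·R5.
R4 ← R4 − 5483/6907·R5.
Reading off the reduced rows gives x = -12/5, y = 3/2, z = -3/2, u = 2, v = -13/5.

x = -12/5, y = 3/2, z = -3/2, u = 2, v = -13/5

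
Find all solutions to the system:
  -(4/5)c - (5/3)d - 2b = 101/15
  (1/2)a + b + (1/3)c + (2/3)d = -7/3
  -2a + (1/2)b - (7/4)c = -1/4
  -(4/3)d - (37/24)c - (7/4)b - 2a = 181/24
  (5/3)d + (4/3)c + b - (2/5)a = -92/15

no solution

Row-reduce:
Swap R1 and R2.
R1 ← R1 / (1/2).
R3 ← R3 + 2·R1.
R4 ← R4 + 2·R1.
R5 ← R5 + 2/5·R1.
R2 ← R2 / (-2).
R1 ← R1 − 2·R2.
R3 ← R3 − 9/2·R2.
R4 ← R4 − 9/4·R2.
R5 ← R5 − 9/5·R2.
R3 ← R3 / (-133/60).
R1 ← R1 + 2/15·R3.
R2 ← R2 − 2/5·R3.
R4 ← R4 + 133/120·R3.
R5 ← R5 − 22/25·R3.
Swap R4 and R5.
R4 ← R4 / (359/1330).
R1 ← R1 + 107/399·R4.
R2 ← R2 − 509/798·R4.
R3 ← R3 − 65/133·R4.
Row 5 reduces to 0 = 3, a contradiction. The system is inconsistent.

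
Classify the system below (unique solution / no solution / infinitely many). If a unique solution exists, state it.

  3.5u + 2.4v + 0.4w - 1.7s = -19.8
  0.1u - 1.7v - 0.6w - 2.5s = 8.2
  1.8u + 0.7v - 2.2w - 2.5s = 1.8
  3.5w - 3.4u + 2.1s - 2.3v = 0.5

u = 0, v = -6, w = -5, s = 2

Row-reduce the augmented matrix:
R1 ← R1 / (7/2).
R2 ← R2 − 1/10·R1.
R3 ← R3 − 9/5·R1.
R4 ← R4 + 17/5·R1.
R2 ← R2 / (-619/350).
R1 ← R1 − 24/35·R2.
R3 ← R3 + 187/350·R2.
R4 ← R4 − 11/350·R2.
R3 ← R3 / (-6874/3095).
R1 ← R1 + 76/619·R3.
R2 ← R2 − 214/619·R3.
R4 ← R4 − 24003/6190·R3.
R4 ← R4 / (-22397/19640).
R1 ← R1 + 4768/3437·R4.
R2 ← R2 − 8581/6874·R4.
R3 ← R3 − 5479/13748·R4.
Reading off the reduced rows gives u = 0, v = -6, w = -5, s = 2.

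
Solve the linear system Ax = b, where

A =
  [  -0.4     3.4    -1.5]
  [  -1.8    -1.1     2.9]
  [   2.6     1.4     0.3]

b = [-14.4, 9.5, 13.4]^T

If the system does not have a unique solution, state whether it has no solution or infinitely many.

x_1 = 5, x_2 = -1, x_3 = 6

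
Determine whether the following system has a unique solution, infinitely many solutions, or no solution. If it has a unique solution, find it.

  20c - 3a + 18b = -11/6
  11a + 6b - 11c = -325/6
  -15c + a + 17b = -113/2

a = -5/2, b = -2, c = 4/3

Row-reduce the augmented matrix:
R1 ← R1 / (-3).
R2 ← R2 − 11·R1.
R3 ← R3 − 1·R1.
R2 ← R2 / (72).
R1 ← R1 + 6·R2.
R3 ← R3 − 23·R2.
R3 ← R3 / (-6101/216).
R1 ← R1 + 53/36·R3.
R2 ← R2 − 187/216·R3.
Reading off the reduced rows gives a = -5/2, b = -2, c = 4/3.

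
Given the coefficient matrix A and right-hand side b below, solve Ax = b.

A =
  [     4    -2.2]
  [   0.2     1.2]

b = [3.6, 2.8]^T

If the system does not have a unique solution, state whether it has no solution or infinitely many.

Row-reduce the augmented matrix:
R1 ← R1 / (4).
R2 ← R2 − 1/5·R1.
R2 ← R2 / (131/100).
R1 ← R1 + 11/20·R2.
Reading off the reduced rows gives x_1 = 2, x_2 = 2.

x_1 = 2, x_2 = 2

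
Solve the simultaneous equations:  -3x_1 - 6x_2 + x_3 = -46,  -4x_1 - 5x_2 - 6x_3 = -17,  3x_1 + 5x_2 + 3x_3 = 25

x_1 = 4, x_2 = 5, x_3 = -4

Row-reduce the augmented matrix:
R1 ← R1 / (-3).
R2 ← R2 + 4·R1.
R3 ← R3 − 3·R1.
R2 ← R2 / (3).
R1 ← R1 − 2·R2.
R3 ← R3 + 1·R2.
R3 ← R3 / (14/9).
R1 ← R1 − 41/9·R3.
R2 ← R2 + 22/9·R3.
Reading off the reduced rows gives x_1 = 4, x_2 = 5, x_3 = -4.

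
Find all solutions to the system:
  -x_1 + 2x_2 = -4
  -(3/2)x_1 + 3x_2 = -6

Row-reduce:
R1 ← R1 / (-1).
R2 ← R2 + 3/2·R1.
Rank is 1 with 2 unknowns, leaving x_2 free.

infinitely many solutions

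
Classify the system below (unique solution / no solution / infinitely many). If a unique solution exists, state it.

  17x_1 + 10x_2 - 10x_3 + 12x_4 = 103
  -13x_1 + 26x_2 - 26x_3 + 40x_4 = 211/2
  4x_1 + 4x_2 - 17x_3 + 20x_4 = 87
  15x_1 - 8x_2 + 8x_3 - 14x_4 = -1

Row-reduce:
R1 ← R1 / (17).
R2 ← R2 + 13·R1.
R3 ← R3 − 4·R1.
R4 ← R4 − 15·R1.
R2 ← R2 / (572/17).
R1 ← R1 − 10/17·R2.
R3 ← R3 − 28/17·R2.
R4 ← R4 + 286/17·R2.
R3 ← R3 / (-13).
R2 ← R2 + 1·R3.
Row 4 reduces to 0 = 1/4, a contradiction. The system is inconsistent.

no solution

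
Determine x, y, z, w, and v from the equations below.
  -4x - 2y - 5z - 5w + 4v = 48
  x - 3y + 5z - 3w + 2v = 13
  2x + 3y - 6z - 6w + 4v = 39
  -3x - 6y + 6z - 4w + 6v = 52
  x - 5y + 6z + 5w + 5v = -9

x = -6, y = 5, z = 2, w = -4, v = 6

Row-reduce the augmented matrix:
R1 ← R1 / (-4).
R2 ← R2 − 1·R1.
R3 ← R3 − 2·R1.
R4 ← R4 + 3·R1.
R5 ← R5 − 1·R1.
R2 ← R2 / (-7/2).
R1 ← R1 − 1/2·R2.
R3 ← R3 − 2·R2.
R4 ← R4 + 9/2·R2.
R5 ← R5 + 11/2·R2.
R3 ← R3 / (-89/14).
R1 ← R1 − 25/14·R3.
R2 ← R2 + 15/14·R3.
R4 ← R4 − 69/14·R3.
R5 ← R5 + 8/7·R3.
R4 ← R4 / (-290/89).
R1 ← R1 + 216/89·R4.
R2 ← R2 − 272/89·R4.
R3 ← R3 − 153/89·R4.
R5 ← R5 − 1103/89·R4.
R5 ← R5 / (2811/145).
R1 ← R1 + 322/145·R5.
R2 ← R2 − 384/145·R5.
R3 ← R3 − 216/145·R5.
R4 ← R4 + 228/145·R5.
Reading off the reduced rows gives x = -6, y = 5, z = 2, w = -4, v = 6.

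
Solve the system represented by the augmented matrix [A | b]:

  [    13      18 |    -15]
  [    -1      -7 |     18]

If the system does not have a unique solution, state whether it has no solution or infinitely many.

x_1 = 3, x_2 = -3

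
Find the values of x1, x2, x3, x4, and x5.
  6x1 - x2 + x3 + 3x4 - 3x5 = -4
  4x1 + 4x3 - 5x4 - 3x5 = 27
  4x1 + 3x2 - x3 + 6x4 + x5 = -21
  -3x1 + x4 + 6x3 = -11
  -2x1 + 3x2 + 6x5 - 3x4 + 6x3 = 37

Row-reduce the augmented matrix:
R1 ← R1 / (6).
R2 ← R2 − 4·R1.
R3 ← R3 − 4·R1.
R4 ← R4 + 3·R1.
R5 ← R5 + 2·R1.
R2 ← R2 / (2/3).
R1 ← R1 + 1/6·R2.
R3 ← R3 − 11/3·R2.
R4 ← R4 + 1/2·R2.
R5 ← R5 − 8/3·R2.
R3 ← R3 / (-20).
R1 ← R1 − 1·R3.
R2 ← R2 − 5·R3.
R4 ← R4 − 9·R3.
R5 ← R5 + 7·R3.
R4 ← R4 / (131/8).
R1 ← R1 − 7/8·R4.
R2 ← R2 − 1/8·R4.
R3 ← R3 + 17/8·R4.
R5 ← R5 − 89/8·R4.
R5 ← R5 / (6491/1310).
R1 ← R1 + 268/655·R5.
R2 ← R2 − 803/1310·R5.
R3 ← R3 + 289/1310·R5.
R4 ← R4 − 63/655·R5.
Reading off the reduced rows gives x1 = 4, x2 = -4, x3 = 1, x4 = -5, x5 = 6.

x1 = 4, x2 = -4, x3 = 1, x4 = -5, x5 = 6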